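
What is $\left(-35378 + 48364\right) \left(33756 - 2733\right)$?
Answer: $402864678$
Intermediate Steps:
$\left(-35378 + 48364\right) \left(33756 - 2733\right) = 12986 \left(33756 - 2733\right) = 12986 \cdot 31023 = 402864678$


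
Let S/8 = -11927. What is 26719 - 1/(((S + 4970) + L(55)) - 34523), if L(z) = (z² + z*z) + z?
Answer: 3175927217/118864 ≈ 26719.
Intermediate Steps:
S = -95416 (S = 8*(-11927) = -95416)
L(z) = z + 2*z² (L(z) = (z² + z²) + z = 2*z² + z = z + 2*z²)
26719 - 1/(((S + 4970) + L(55)) - 34523) = 26719 - 1/(((-95416 + 4970) + 55*(1 + 2*55)) - 34523) = 26719 - 1/((-90446 + 55*(1 + 110)) - 34523) = 26719 - 1/((-90446 + 55*111) - 34523) = 26719 - 1/((-90446 + 6105) - 34523) = 26719 - 1/(-84341 - 34523) = 26719 - 1/(-118864) = 26719 - 1*(-1/118864) = 26719 + 1/118864 = 3175927217/118864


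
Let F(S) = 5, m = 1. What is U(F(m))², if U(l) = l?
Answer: 25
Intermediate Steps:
U(F(m))² = 5² = 25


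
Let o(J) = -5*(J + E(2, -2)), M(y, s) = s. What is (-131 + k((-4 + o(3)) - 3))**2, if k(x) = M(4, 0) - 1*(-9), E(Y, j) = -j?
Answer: 14884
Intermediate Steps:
o(J) = -10 - 5*J (o(J) = -5*(J - 1*(-2)) = -5*(J + 2) = -5*(2 + J) = -10 - 5*J)
k(x) = 9 (k(x) = 0 - 1*(-9) = 0 + 9 = 9)
(-131 + k((-4 + o(3)) - 3))**2 = (-131 + 9)**2 = (-122)**2 = 14884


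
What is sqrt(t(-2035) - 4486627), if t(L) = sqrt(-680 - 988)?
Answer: sqrt(-4486627 + 2*I*sqrt(417)) ≈ 0.01 + 2118.2*I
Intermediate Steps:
t(L) = 2*I*sqrt(417) (t(L) = sqrt(-1668) = 2*I*sqrt(417))
sqrt(t(-2035) - 4486627) = sqrt(2*I*sqrt(417) - 4486627) = sqrt(-4486627 + 2*I*sqrt(417))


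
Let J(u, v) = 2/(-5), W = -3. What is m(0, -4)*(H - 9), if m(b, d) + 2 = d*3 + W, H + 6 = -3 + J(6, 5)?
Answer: 1564/5 ≈ 312.80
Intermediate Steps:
J(u, v) = -⅖ (J(u, v) = 2*(-⅕) = -⅖)
H = -47/5 (H = -6 + (-3 - ⅖) = -6 - 17/5 = -47/5 ≈ -9.4000)
m(b, d) = -5 + 3*d (m(b, d) = -2 + (d*3 - 3) = -2 + (3*d - 3) = -2 + (-3 + 3*d) = -5 + 3*d)
m(0, -4)*(H - 9) = (-5 + 3*(-4))*(-47/5 - 9) = (-5 - 12)*(-92/5) = -17*(-92/5) = 1564/5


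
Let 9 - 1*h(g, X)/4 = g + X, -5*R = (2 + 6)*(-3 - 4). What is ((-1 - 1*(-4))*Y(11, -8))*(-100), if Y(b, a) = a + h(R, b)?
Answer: 18240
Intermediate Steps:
R = 56/5 (R = -(2 + 6)*(-3 - 4)/5 = -8*(-7)/5 = -⅕*(-56) = 56/5 ≈ 11.200)
h(g, X) = 36 - 4*X - 4*g (h(g, X) = 36 - 4*(g + X) = 36 - 4*(X + g) = 36 + (-4*X - 4*g) = 36 - 4*X - 4*g)
Y(b, a) = -44/5 + a - 4*b (Y(b, a) = a + (36 - 4*b - 4*56/5) = a + (36 - 4*b - 224/5) = a + (-44/5 - 4*b) = -44/5 + a - 4*b)
((-1 - 1*(-4))*Y(11, -8))*(-100) = ((-1 - 1*(-4))*(-44/5 - 8 - 4*11))*(-100) = ((-1 + 4)*(-44/5 - 8 - 44))*(-100) = (3*(-304/5))*(-100) = -912/5*(-100) = 18240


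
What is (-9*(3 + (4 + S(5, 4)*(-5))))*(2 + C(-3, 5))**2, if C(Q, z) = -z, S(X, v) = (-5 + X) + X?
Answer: 1458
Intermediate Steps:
S(X, v) = -5 + 2*X
(-9*(3 + (4 + S(5, 4)*(-5))))*(2 + C(-3, 5))**2 = (-9*(3 + (4 + (-5 + 2*5)*(-5))))*(2 - 1*5)**2 = (-9*(3 + (4 + (-5 + 10)*(-5))))*(2 - 5)**2 = -9*(3 + (4 + 5*(-5)))*(-3)**2 = -9*(3 + (4 - 25))*9 = -9*(3 - 21)*9 = -9*(-18)*9 = 162*9 = 1458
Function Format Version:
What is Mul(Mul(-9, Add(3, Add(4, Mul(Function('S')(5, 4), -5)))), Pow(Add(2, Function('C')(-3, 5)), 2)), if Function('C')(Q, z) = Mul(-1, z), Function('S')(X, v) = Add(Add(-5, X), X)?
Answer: 1458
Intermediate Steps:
Function('S')(X, v) = Add(-5, Mul(2, X))
Mul(Mul(-9, Add(3, Add(4, Mul(Function('S')(5, 4), -5)))), Pow(Add(2, Function('C')(-3, 5)), 2)) = Mul(Mul(-9, Add(3, Add(4, Mul(Add(-5, Mul(2, 5)), -5)))), Pow(Add(2, Mul(-1, 5)), 2)) = Mul(Mul(-9, Add(3, Add(4, Mul(Add(-5, 10), -5)))), Pow(Add(2, -5), 2)) = Mul(Mul(-9, Add(3, Add(4, Mul(5, -5)))), Pow(-3, 2)) = Mul(Mul(-9, Add(3, Add(4, -25))), 9) = Mul(Mul(-9, Add(3, -21)), 9) = Mul(Mul(-9, -18), 9) = Mul(162, 9) = 1458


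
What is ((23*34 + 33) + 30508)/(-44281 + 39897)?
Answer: -31323/4384 ≈ -7.1448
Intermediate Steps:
((23*34 + 33) + 30508)/(-44281 + 39897) = ((782 + 33) + 30508)/(-4384) = (815 + 30508)*(-1/4384) = 31323*(-1/4384) = -31323/4384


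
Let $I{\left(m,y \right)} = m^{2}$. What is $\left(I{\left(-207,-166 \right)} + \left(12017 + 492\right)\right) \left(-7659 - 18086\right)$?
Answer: $-1425191710$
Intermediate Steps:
$\left(I{\left(-207,-166 \right)} + \left(12017 + 492\right)\right) \left(-7659 - 18086\right) = \left(\left(-207\right)^{2} + \left(12017 + 492\right)\right) \left(-7659 - 18086\right) = \left(42849 + 12509\right) \left(-25745\right) = 55358 \left(-25745\right) = -1425191710$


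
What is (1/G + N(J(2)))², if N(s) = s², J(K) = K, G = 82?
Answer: 108241/6724 ≈ 16.098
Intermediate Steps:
(1/G + N(J(2)))² = (1/82 + 2²)² = (1/82 + 4)² = (329/82)² = 108241/6724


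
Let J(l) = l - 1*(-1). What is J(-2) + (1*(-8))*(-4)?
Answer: 31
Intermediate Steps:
J(l) = 1 + l (J(l) = l + 1 = 1 + l)
J(-2) + (1*(-8))*(-4) = (1 - 2) + (1*(-8))*(-4) = -1 - 8*(-4) = -1 + 32 = 31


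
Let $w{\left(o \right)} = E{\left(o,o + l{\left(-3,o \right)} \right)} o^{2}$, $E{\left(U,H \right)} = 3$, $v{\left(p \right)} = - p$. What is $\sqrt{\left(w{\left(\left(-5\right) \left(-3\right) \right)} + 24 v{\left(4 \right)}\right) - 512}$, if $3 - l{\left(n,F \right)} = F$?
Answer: $\sqrt{67} \approx 8.1853$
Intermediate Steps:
$l{\left(n,F \right)} = 3 - F$
$w{\left(o \right)} = 3 o^{2}$
$\sqrt{\left(w{\left(\left(-5\right) \left(-3\right) \right)} + 24 v{\left(4 \right)}\right) - 512} = \sqrt{\left(3 \left(\left(-5\right) \left(-3\right)\right)^{2} + 24 \left(\left(-1\right) 4\right)\right) - 512} = \sqrt{\left(3 \cdot 15^{2} + 24 \left(-4\right)\right) - 512} = \sqrt{\left(3 \cdot 225 - 96\right) - 512} = \sqrt{\left(675 - 96\right) - 512} = \sqrt{579 - 512} = \sqrt{67}$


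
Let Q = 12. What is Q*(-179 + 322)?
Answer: 1716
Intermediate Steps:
Q*(-179 + 322) = 12*(-179 + 322) = 12*143 = 1716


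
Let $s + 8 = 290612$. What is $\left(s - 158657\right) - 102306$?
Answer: $29641$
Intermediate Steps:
$s = 290604$ ($s = -8 + 290612 = 290604$)
$\left(s - 158657\right) - 102306 = \left(290604 - 158657\right) - 102306 = 131947 - 102306 = 29641$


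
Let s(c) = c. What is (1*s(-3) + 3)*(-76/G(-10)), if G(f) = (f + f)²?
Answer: 0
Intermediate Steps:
G(f) = 4*f² (G(f) = (2*f)² = 4*f²)
(1*s(-3) + 3)*(-76/G(-10)) = (1*(-3) + 3)*(-76/(4*(-10)²)) = (-3 + 3)*(-76/(4*100)) = 0*(-76/400) = 0*(-76*1/400) = 0*(-19/100) = 0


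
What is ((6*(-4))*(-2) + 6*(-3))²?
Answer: 900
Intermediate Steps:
((6*(-4))*(-2) + 6*(-3))² = (-24*(-2) - 18)² = (48 - 18)² = 30² = 900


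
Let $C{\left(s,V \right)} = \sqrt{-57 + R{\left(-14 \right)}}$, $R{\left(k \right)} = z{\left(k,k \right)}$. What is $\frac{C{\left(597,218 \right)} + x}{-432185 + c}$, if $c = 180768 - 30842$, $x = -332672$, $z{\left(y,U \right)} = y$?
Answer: $\frac{332672}{282259} - \frac{i \sqrt{71}}{282259} \approx 1.1786 - 2.9853 \cdot 10^{-5} i$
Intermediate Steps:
$c = 149926$
$R{\left(k \right)} = k$
$C{\left(s,V \right)} = i \sqrt{71}$ ($C{\left(s,V \right)} = \sqrt{-57 - 14} = \sqrt{-71} = i \sqrt{71}$)
$\frac{C{\left(597,218 \right)} + x}{-432185 + c} = \frac{i \sqrt{71} - 332672}{-432185 + 149926} = \frac{-332672 + i \sqrt{71}}{-282259} = \left(-332672 + i \sqrt{71}\right) \left(- \frac{1}{282259}\right) = \frac{332672}{282259} - \frac{i \sqrt{71}}{282259}$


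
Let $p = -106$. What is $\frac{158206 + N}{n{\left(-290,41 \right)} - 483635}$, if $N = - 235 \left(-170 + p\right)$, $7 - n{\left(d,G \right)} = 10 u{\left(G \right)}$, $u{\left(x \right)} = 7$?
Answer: $- \frac{111533}{241849} \approx -0.46117$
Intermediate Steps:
$n{\left(d,G \right)} = -63$ ($n{\left(d,G \right)} = 7 - 10 \cdot 7 = 7 - 70 = -63$)
$N = 64860$ ($N = - 235 \left(-170 - 106\right) = \left(-235\right) \left(-276\right) = 64860$)
$\frac{158206 + N}{n{\left(-290,41 \right)} - 483635} = \frac{158206 + 64860}{-63 - 483635} = \frac{223066}{-483698} = 223066 \left(- \frac{1}{483698}\right) = - \frac{111533}{241849}$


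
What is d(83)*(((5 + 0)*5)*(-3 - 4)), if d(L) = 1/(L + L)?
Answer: -175/166 ≈ -1.0542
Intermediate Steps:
d(L) = 1/(2*L)
d(83)*(((5 + 0)*5)*(-3 - 4)) = ((1/2)/83)*(((5 + 0)*5)*(-3 - 4)) = ((1/2)*(1/83))*((5*5)*(-7)) = (25*(-7))/166 = (1/166)*(-175) = -175/166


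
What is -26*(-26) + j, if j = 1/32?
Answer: 21633/32 ≈ 676.03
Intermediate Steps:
j = 1/32 ≈ 0.031250
-26*(-26) + j = -26*(-26) + 1/32 = 676 + 1/32 = 21633/32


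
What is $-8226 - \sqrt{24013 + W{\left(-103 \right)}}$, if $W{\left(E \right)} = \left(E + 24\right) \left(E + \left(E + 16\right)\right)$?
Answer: $-8226 - \sqrt{39023} \approx -8423.5$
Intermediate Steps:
$W{\left(E \right)} = \left(16 + 2 E\right) \left(24 + E\right)$ ($W{\left(E \right)} = \left(24 + E\right) \left(E + \left(16 + E\right)\right) = \left(24 + E\right) \left(16 + 2 E\right) = \left(16 + 2 E\right) \left(24 + E\right)$)
$-8226 - \sqrt{24013 + W{\left(-103 \right)}} = -8226 - \sqrt{24013 + \left(384 + 2 \left(-103\right)^{2} + 64 \left(-103\right)\right)} = -8226 - \sqrt{24013 + \left(384 + 2 \cdot 10609 - 6592\right)} = -8226 - \sqrt{24013 + \left(384 + 21218 - 6592\right)} = -8226 - \sqrt{24013 + 15010} = -8226 - \sqrt{39023}$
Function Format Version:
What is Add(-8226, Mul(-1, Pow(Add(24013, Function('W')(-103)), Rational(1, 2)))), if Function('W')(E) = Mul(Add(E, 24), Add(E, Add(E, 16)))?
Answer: Add(-8226, Mul(-1, Pow(39023, Rational(1, 2)))) ≈ -8423.5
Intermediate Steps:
Function('W')(E) = Mul(Add(16, Mul(2, E)), Add(24, E)) (Function('W')(E) = Mul(Add(24, E), Add(E, Add(16, E))) = Mul(Add(24, E), Add(16, Mul(2, E))) = Mul(Add(16, Mul(2, E)), Add(24, E)))
Add(-8226, Mul(-1, Pow(Add(24013, Function('W')(-103)), Rational(1, 2)))) = Add(-8226, Mul(-1, Pow(Add(24013, Add(384, Mul(2, Pow(-103, 2)), Mul(64, -103))), Rational(1, 2)))) = Add(-8226, Mul(-1, Pow(Add(24013, Add(384, Mul(2, 10609), -6592)), Rational(1, 2)))) = Add(-8226, Mul(-1, Pow(Add(24013, Add(384, 21218, -6592)), Rational(1, 2)))) = Add(-8226, Mul(-1, Pow(Add(24013, 15010), Rational(1, 2)))) = Add(-8226, Mul(-1, Pow(39023, Rational(1, 2))))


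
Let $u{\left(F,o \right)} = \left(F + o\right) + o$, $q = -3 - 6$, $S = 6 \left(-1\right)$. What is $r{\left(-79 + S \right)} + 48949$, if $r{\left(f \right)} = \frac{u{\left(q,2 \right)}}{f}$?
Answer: $\frac{832134}{17} \approx 48949.0$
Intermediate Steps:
$S = -6$
$q = -9$
$u{\left(F,o \right)} = F + 2 o$
$r{\left(f \right)} = - \frac{5}{f}$ ($r{\left(f \right)} = \frac{-9 + 2 \cdot 2}{f} = \frac{-9 + 4}{f} = - \frac{5}{f}$)
$r{\left(-79 + S \right)} + 48949 = - \frac{5}{-79 - 6} + 48949 = - \frac{5}{-85} + 48949 = \left(-5\right) \left(- \frac{1}{85}\right) + 48949 = \frac{1}{17} + 48949 = \frac{832134}{17}$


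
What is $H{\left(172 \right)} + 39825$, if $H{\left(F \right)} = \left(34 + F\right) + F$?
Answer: $40203$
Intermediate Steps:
$H{\left(F \right)} = 34 + 2 F$
$H{\left(172 \right)} + 39825 = \left(34 + 2 \cdot 172\right) + 39825 = \left(34 + 344\right) + 39825 = 378 + 39825 = 40203$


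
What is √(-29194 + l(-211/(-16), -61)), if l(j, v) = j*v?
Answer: 5*I*√19199/4 ≈ 173.2*I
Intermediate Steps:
√(-29194 + l(-211/(-16), -61)) = √(-29194 - 211/(-16)*(-61)) = √(-29194 - 211*(-1/16)*(-61)) = √(-29194 + (211/16)*(-61)) = √(-29194 - 12871/16) = √(-479975/16) = 5*I*√19199/4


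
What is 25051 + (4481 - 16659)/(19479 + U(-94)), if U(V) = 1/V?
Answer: 45867862543/1831025 ≈ 25050.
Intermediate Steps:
25051 + (4481 - 16659)/(19479 + U(-94)) = 25051 + (4481 - 16659)/(19479 + 1/(-94)) = 25051 - 12178/(19479 - 1/94) = 25051 - 12178/1831025/94 = 25051 - 12178*94/1831025 = 25051 - 1144732/1831025 = 45867862543/1831025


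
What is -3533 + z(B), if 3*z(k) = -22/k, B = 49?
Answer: -519373/147 ≈ -3533.1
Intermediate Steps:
z(k) = -22/(3*k) (z(k) = (-22/k)/3 = -22/(3*k))
-3533 + z(B) = -3533 - 22/3/49 = -3533 - 22/3*1/49 = -3533 - 22/147 = -519373/147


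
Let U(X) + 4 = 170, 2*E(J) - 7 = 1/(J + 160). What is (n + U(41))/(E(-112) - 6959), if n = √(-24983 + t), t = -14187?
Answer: -15936/667727 - 96*I*√39170/667727 ≈ -0.023866 - 0.028454*I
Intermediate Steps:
E(J) = 7/2 + 1/(2*(160 + J)) (E(J) = 7/2 + 1/(2*(J + 160)) = 7/2 + 1/(2*(160 + J)))
U(X) = 166 (U(X) = -4 + 170 = 166)
n = I*√39170 (n = √(-24983 - 14187) = √(-39170) = I*√39170 ≈ 197.91*I)
(n + U(41))/(E(-112) - 6959) = (I*√39170 + 166)/((1121 + 7*(-112))/(2*(160 - 112)) - 6959) = (166 + I*√39170)/((½)*(1121 - 784)/48 - 6959) = (166 + I*√39170)/((½)*(1/48)*337 - 6959) = (166 + I*√39170)/(337/96 - 6959) = (166 + I*√39170)/(-667727/96) = (166 + I*√39170)*(-96/667727) = -15936/667727 - 96*I*√39170/667727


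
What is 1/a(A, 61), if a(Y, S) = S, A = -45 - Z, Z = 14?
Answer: 1/61 ≈ 0.016393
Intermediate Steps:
A = -59 (A = -45 - 1*14 = -45 - 14 = -59)
1/a(A, 61) = 1/61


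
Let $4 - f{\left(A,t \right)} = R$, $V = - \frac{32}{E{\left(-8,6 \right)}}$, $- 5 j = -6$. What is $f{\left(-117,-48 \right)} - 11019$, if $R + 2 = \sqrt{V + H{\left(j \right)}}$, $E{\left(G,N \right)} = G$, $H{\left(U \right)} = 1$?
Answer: $-11013 - \sqrt{5} \approx -11015.0$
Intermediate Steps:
$j = \frac{6}{5}$ ($j = \left(- \frac{1}{5}\right) \left(-6\right) = \frac{6}{5} \approx 1.2$)
$V = 4$ ($V = - \frac{32}{-8} = \left(-32\right) \left(- \frac{1}{8}\right) = 4$)
$R = -2 + \sqrt{5}$ ($R = -2 + \sqrt{4 + 1} = -2 + \sqrt{5} \approx 0.23607$)
$f{\left(A,t \right)} = 6 - \sqrt{5}$ ($f{\left(A,t \right)} = 4 - \left(-2 + \sqrt{5}\right) = 4 + \left(2 - \sqrt{5}\right) = 6 - \sqrt{5}$)
$f{\left(-117,-48 \right)} - 11019 = \left(6 - \sqrt{5}\right) - 11019 = -11013 - \sqrt{5}$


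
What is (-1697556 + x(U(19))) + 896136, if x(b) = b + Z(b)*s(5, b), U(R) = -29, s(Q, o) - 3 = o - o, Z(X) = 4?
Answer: -801437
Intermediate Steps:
s(Q, o) = 3 (s(Q, o) = 3 + (o - o) = 3 + 0 = 3)
x(b) = 12 + b (x(b) = b + 4*3 = b + 12 = 12 + b)
(-1697556 + x(U(19))) + 896136 = (-1697556 + (12 - 29)) + 896136 = (-1697556 - 17) + 896136 = -1697573 + 896136 = -801437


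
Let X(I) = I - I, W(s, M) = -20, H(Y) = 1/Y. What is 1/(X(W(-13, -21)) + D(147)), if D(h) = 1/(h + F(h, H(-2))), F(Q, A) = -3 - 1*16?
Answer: 128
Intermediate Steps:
H(Y) = 1/Y
F(Q, A) = -19 (F(Q, A) = -3 - 16 = -19)
D(h) = 1/(-19 + h) (D(h) = 1/(h - 19) = 1/(-19 + h))
X(I) = 0
1/(X(W(-13, -21)) + D(147)) = 1/(0 + 1/(-19 + 147)) = 1/(0 + 1/128) = 1/(1/128) = 128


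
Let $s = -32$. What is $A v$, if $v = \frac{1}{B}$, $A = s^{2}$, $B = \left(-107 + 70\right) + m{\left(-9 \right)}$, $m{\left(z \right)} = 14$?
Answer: $- \frac{1024}{23} \approx -44.522$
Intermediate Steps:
$B = -23$ ($B = \left(-107 + 70\right) + 14 = -37 + 14 = -23$)
$A = 1024$ ($A = \left(-32\right)^{2} = 1024$)
$v = - \frac{1}{23}$ ($v = \frac{1}{-23} = - \frac{1}{23} \approx -0.043478$)
$A v = 1024 \left(- \frac{1}{23}\right) = - \frac{1024}{23}$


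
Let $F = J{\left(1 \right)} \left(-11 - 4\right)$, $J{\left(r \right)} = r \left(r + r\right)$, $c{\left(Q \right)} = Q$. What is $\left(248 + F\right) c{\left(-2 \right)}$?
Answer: $-436$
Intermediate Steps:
$J{\left(r \right)} = 2 r^{2}$ ($J{\left(r \right)} = r 2 r = 2 r^{2}$)
$F = -30$ ($F = 2 \cdot 1^{2} \left(-11 - 4\right) = 2 \cdot 1 \left(-15\right) = 2 \left(-15\right) = -30$)
$\left(248 + F\right) c{\left(-2 \right)} = \left(248 - 30\right) \left(-2\right) = 218 \left(-2\right) = -436$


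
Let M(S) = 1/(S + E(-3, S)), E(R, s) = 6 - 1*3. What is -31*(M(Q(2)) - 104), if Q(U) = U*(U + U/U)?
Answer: 28985/9 ≈ 3220.6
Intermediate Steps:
E(R, s) = 3 (E(R, s) = 6 - 3 = 3)
Q(U) = U*(1 + U) (Q(U) = U*(U + 1) = U*(1 + U))
M(S) = 1/(3 + S) (M(S) = 1/(S + 3) = 1/(3 + S))
-31*(M(Q(2)) - 104) = -31*(1/(3 + 2*(1 + 2)) - 104) = -31*(1/(3 + 2*3) - 104) = -31*(1/(3 + 6) - 104) = -31*(1/9 - 104) = -31*(⅑ - 104) = -31*(-935/9) = 28985/9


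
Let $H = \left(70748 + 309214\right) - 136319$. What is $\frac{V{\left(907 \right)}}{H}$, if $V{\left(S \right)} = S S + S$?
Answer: $\frac{823556}{243643} \approx 3.3802$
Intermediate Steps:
$V{\left(S \right)} = S + S^{2}$ ($V{\left(S \right)} = S^{2} + S = S + S^{2}$)
$H = 243643$ ($H = 379962 - 136319 = 243643$)
$\frac{V{\left(907 \right)}}{H} = \frac{907 \left(1 + 907\right)}{243643} = 907 \cdot 908 \cdot \frac{1}{243643} = 823556 \cdot \frac{1}{243643} = \frac{823556}{243643}$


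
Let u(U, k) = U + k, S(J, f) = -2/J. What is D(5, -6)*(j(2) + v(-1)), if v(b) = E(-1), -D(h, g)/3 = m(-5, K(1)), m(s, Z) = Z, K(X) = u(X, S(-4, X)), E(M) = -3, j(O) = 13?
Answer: -45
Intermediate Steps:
K(X) = 1/2 + X (K(X) = X - 2/(-4) = X - 2*(-1/4) = X + 1/2 = 1/2 + X)
D(h, g) = -9/2 (D(h, g) = -3*(1/2 + 1) = -3*3/2 = -9/2)
v(b) = -3
D(5, -6)*(j(2) + v(-1)) = -9*(13 - 3)/2 = -9/2*10 = -45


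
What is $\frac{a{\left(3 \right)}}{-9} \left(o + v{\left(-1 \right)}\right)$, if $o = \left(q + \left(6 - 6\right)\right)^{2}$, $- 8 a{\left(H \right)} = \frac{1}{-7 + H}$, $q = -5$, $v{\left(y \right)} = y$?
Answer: $- \frac{1}{12} \approx -0.083333$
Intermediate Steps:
$a{\left(H \right)} = - \frac{1}{8 \left(-7 + H\right)}$
$o = 25$ ($o = \left(-5 + \left(6 - 6\right)\right)^{2} = \left(-5 + 0\right)^{2} = \left(-5\right)^{2} = 25$)
$\frac{a{\left(3 \right)}}{-9} \left(o + v{\left(-1 \right)}\right) = \frac{\left(-1\right) \frac{1}{-56 + 8 \cdot 3}}{-9} \left(25 - 1\right) = - \frac{1}{-56 + 24} \left(- \frac{1}{9}\right) 24 = - \frac{1}{-32} \left(- \frac{1}{9}\right) 24 = \left(-1\right) \left(- \frac{1}{32}\right) \left(- \frac{1}{9}\right) 24 = \frac{1}{32} \left(- \frac{1}{9}\right) 24 = \left(- \frac{1}{288}\right) 24 = - \frac{1}{12}$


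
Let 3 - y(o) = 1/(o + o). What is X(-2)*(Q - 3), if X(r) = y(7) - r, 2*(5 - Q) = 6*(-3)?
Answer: 759/14 ≈ 54.214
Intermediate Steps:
Q = 14 (Q = 5 - 3*(-3) = 5 - 1/2*(-18) = 5 + 9 = 14)
y(o) = 3 - 1/(2*o) (y(o) = 3 - 1/(o + o) = 3 - 1/(2*o))
X(r) = 41/14 - r (X(r) = (3 - 1/2/7) - r = (3 - 1/2*1/7) - r = (3 - 1/14) - r = 41/14 - r)
X(-2)*(Q - 3) = (41/14 - 1*(-2))*(14 - 3) = (41/14 + 2)*11 = (69/14)*11 = 759/14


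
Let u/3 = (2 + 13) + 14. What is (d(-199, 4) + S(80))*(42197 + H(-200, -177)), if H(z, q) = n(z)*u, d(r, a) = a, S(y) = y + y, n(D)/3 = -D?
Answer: 15481108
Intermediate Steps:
n(D) = -3*D (n(D) = 3*(-D) = -3*D)
S(y) = 2*y
u = 87 (u = 3*((2 + 13) + 14) = 3*(15 + 14) = 3*29 = 87)
H(z, q) = -261*z (H(z, q) = -3*z*87 = -261*z)
(d(-199, 4) + S(80))*(42197 + H(-200, -177)) = (4 + 2*80)*(42197 - 261*(-200)) = (4 + 160)*(42197 + 52200) = 164*94397 = 15481108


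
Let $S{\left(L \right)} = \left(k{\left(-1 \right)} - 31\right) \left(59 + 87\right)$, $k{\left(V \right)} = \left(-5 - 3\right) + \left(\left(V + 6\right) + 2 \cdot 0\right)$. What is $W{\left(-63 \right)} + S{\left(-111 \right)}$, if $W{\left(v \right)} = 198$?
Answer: $-4766$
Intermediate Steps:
$k{\left(V \right)} = -2 + V$ ($k{\left(V \right)} = -8 + \left(\left(6 + V\right) + 0\right) = -8 + \left(6 + V\right) = -2 + V$)
$S{\left(L \right)} = -4964$ ($S{\left(L \right)} = \left(\left(-2 - 1\right) - 31\right) \left(59 + 87\right) = \left(-3 - 31\right) 146 = \left(-34\right) 146 = -4964$)
$W{\left(-63 \right)} + S{\left(-111 \right)} = 198 - 4964 = -4766$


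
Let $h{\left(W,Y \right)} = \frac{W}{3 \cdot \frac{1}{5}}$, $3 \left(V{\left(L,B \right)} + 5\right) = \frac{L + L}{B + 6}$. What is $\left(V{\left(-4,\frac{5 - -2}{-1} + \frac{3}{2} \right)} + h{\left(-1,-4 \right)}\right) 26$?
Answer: $-312$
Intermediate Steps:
$V{\left(L,B \right)} = -5 + \frac{2 L}{3 \left(6 + B\right)}$ ($V{\left(L,B \right)} = -5 + \frac{\left(L + L\right) \frac{1}{B + 6}}{3} = -5 + \frac{2 L \frac{1}{6 + B}}{3} = -5 + \frac{2 L}{3 \left(6 + B\right)}$)
$h{\left(W,Y \right)} = \frac{5 W}{3}$ ($h{\left(W,Y \right)} = \frac{W}{3 \cdot \frac{1}{5}} = \frac{W}{\frac{3}{5}} = W \frac{5}{3} = \frac{5 W}{3}$)
$\left(V{\left(-4,\frac{5 - -2}{-1} + \frac{3}{2} \right)} + h{\left(-1,-4 \right)}\right) 26 = \left(\frac{-90 - 15 \left(\frac{5 - -2}{-1} + \frac{3}{2}\right) + 2 \left(-4\right)}{3 \left(6 + \left(\frac{5 - -2}{-1} + \frac{3}{2}\right)\right)} + \frac{5}{3} \left(-1\right)\right) 26 = \left(\frac{-90 - 15 \left(\left(5 + 2\right) \left(-1\right) + 3 \cdot \frac{1}{2}\right) - 8}{3 \left(6 + \left(\left(5 + 2\right) \left(-1\right) + 3 \cdot \frac{1}{2}\right)\right)} - \frac{5}{3}\right) 26 = \left(\frac{-90 - 15 \left(7 \left(-1\right) + \frac{3}{2}\right) - 8}{3 \left(6 + \left(7 \left(-1\right) + \frac{3}{2}\right)\right)} - \frac{5}{3}\right) 26 = \left(\frac{-90 - 15 \left(-7 + \frac{3}{2}\right) - 8}{3 \left(6 + \left(-7 + \frac{3}{2}\right)\right)} - \frac{5}{3}\right) 26 = \left(\frac{-90 - - \frac{165}{2} - 8}{3 \left(6 - \frac{11}{2}\right)} - \frac{5}{3}\right) 26 = \left(\frac{\frac{1}{\frac{1}{2}} \left(-90 + \frac{165}{2} - 8\right)}{3} - \frac{5}{3}\right) 26 = \left(\frac{1}{3} \cdot 2 \left(- \frac{31}{2}\right) - \frac{5}{3}\right) 26 = \left(- \frac{31}{3} - \frac{5}{3}\right) 26 = \left(-12\right) 26 = -312$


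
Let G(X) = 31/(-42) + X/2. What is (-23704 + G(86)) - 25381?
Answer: -2059795/42 ≈ -49043.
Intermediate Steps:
G(X) = -31/42 + X/2 (G(X) = 31*(-1/42) + X*(½) = -31/42 + X/2)
(-23704 + G(86)) - 25381 = (-23704 + (-31/42 + (½)*86)) - 25381 = (-23704 + (-31/42 + 43)) - 25381 = (-23704 + 1775/42) - 25381 = -993793/42 - 25381 = -2059795/42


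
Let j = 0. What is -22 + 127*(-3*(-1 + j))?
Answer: 359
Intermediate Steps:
-22 + 127*(-3*(-1 + j)) = -22 + 127*(-3*(-1 + 0)) = -22 + 127*(-3*(-1)) = -22 + 127*3 = -22 + 381 = 359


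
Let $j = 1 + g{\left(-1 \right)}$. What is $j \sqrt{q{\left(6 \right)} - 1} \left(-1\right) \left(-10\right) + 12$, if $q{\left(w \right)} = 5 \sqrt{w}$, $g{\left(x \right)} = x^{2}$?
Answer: $12 + 20 \sqrt{-1 + 5 \sqrt{6}} \approx 79.074$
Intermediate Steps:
$j = 2$ ($j = 1 + \left(-1\right)^{2} = 1 + 1 = 2$)
$j \sqrt{q{\left(6 \right)} - 1} \left(-1\right) \left(-10\right) + 12 = 2 \sqrt{5 \sqrt{6} - 1} \left(-1\right) \left(-10\right) + 12 = 2 \sqrt{-1 + 5 \sqrt{6}} \left(-1\right) \left(-10\right) + 12 = - 2 \sqrt{-1 + 5 \sqrt{6}} \left(-10\right) + 12 = 20 \sqrt{-1 + 5 \sqrt{6}} + 12 = 12 + 20 \sqrt{-1 + 5 \sqrt{6}}$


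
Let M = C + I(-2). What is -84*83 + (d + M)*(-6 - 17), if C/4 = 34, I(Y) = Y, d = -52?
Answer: -8858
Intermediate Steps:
C = 136 (C = 4*34 = 136)
M = 134 (M = 136 - 2 = 134)
-84*83 + (d + M)*(-6 - 17) = -84*83 + (-52 + 134)*(-6 - 17) = -6972 + 82*(-23) = -6972 - 1886 = -8858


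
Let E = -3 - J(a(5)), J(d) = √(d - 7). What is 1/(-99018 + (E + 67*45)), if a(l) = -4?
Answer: I/(√11 - 96006*I) ≈ -1.0416e-5 + 3.5983e-10*I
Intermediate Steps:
J(d) = √(-7 + d)
E = -3 - I*√11 (E = -3 - √(-7 - 4) = -3 - √(-11) = -3 - I*√11 ≈ -3.0 - 3.3166*I)
1/(-99018 + (E + 67*45)) = 1/(-99018 + ((-3 - I*√11) + 67*45)) = 1/(-99018 + ((-3 - I*√11) + 3015)) = 1/(-99018 + (3012 - I*√11)) = 1/(-96006 - I*√11)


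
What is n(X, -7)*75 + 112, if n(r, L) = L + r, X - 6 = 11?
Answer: 862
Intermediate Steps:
X = 17 (X = 6 + 11 = 17)
n(X, -7)*75 + 112 = (-7 + 17)*75 + 112 = 10*75 + 112 = 750 + 112 = 862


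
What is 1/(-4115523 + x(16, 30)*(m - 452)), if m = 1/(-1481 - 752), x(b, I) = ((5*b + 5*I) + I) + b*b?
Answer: -2233/9710770431 ≈ -2.2995e-7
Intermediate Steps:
x(b, I) = b² + 5*b + 6*I (x(b, I) = ((5*I + 5*b) + I) + b² = (5*b + 6*I) + b² = b² + 5*b + 6*I)
m = -1/2233 (m = 1/(-2233) = -1/2233 ≈ -0.00044783)
1/(-4115523 + x(16, 30)*(m - 452)) = 1/(-4115523 + (16² + 5*16 + 6*30)*(-1/2233 - 452)) = 1/(-4115523 + (256 + 80 + 180)*(-1009317/2233)) = 1/(-4115523 + 516*(-1009317/2233)) = 1/(-4115523 - 520807572/2233) = 1/(-9710770431/2233) = -2233/9710770431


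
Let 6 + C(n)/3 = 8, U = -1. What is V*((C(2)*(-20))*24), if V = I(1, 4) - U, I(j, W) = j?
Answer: -5760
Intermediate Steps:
C(n) = 6 (C(n) = -18 + 3*8 = -18 + 24 = 6)
V = 2 (V = 1 - 1*(-1) = 1 + 1 = 2)
V*((C(2)*(-20))*24) = 2*((6*(-20))*24) = 2*(-120*24) = 2*(-2880) = -5760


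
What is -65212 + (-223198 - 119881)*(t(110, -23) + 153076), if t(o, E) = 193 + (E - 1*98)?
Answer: -52541927904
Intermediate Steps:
t(o, E) = 95 + E (t(o, E) = 193 + (E - 98) = 193 + (-98 + E) = 95 + E)
-65212 + (-223198 - 119881)*(t(110, -23) + 153076) = -65212 + (-223198 - 119881)*((95 - 23) + 153076) = -65212 - 343079*(72 + 153076) = -65212 - 343079*153148 = -65212 - 52541862692 = -52541927904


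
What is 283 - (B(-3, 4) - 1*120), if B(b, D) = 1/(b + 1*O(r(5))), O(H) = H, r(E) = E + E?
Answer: 2820/7 ≈ 402.86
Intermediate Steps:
r(E) = 2*E
B(b, D) = 1/(10 + b) (B(b, D) = 1/(b + 1*(2*5)) = 1/(b + 1*10) = 1/(b + 10) = 1/(10 + b))
283 - (B(-3, 4) - 1*120) = 283 - (1/(10 - 3) - 1*120) = 283 - (1/7 - 120) = 283 - 1*(-839/7) = 283 + 839/7 = 2820/7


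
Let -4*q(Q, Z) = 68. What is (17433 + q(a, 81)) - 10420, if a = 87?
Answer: 6996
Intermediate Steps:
q(Q, Z) = -17 (q(Q, Z) = -¼*68 = -17)
(17433 + q(a, 81)) - 10420 = (17433 - 17) - 10420 = 17416 - 10420 = 6996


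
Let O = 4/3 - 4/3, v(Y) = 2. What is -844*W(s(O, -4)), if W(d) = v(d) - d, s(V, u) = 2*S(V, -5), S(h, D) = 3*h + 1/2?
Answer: -844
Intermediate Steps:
S(h, D) = 1/2 + 3*h (S(h, D) = 3*h + 1*(1/2) = 3*h + 1/2 = 1/2 + 3*h)
O = 0 (O = 4*(1/3) - 4*1/3 = 4/3 - 4/3 = 0)
s(V, u) = 1 + 6*V (s(V, u) = 2*(1/2 + 3*V) = 1 + 6*V)
W(d) = 2 - d
-844*W(s(O, -4)) = -844*(2 - (1 + 6*0)) = -844*(2 - (1 + 0)) = -844*(2 - 1*1) = -844*(2 - 1) = -844*1 = -844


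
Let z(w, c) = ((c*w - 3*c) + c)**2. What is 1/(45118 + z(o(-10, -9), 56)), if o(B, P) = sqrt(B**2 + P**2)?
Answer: 312639/181245938434 + 3136*sqrt(181)/90622969217 ≈ 2.1905e-6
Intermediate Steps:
z(w, c) = (-2*c + c*w)**2 (z(w, c) = ((-3*c + c*w) + c)**2 = (-2*c + c*w)**2)
1/(45118 + z(o(-10, -9), 56)) = 1/(45118 + 56**2*(-2 + sqrt((-10)**2 + (-9)**2))**2) = 1/(45118 + 3136*(-2 + sqrt(100 + 81))**2) = 1/(45118 + 3136*(-2 + sqrt(181))**2)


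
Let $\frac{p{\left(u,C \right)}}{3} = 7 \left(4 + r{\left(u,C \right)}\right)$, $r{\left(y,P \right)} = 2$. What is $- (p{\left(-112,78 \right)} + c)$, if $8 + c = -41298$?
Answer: $41180$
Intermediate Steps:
$c = -41306$ ($c = -8 - 41298 = -41306$)
$p{\left(u,C \right)} = 126$ ($p{\left(u,C \right)} = 3 \cdot 7 \left(4 + 2\right) = 3 \cdot 7 \cdot 6 = 3 \cdot 42 = 126$)
$- (p{\left(-112,78 \right)} + c) = - (126 - 41306) = \left(-1\right) \left(-41180\right) = 41180$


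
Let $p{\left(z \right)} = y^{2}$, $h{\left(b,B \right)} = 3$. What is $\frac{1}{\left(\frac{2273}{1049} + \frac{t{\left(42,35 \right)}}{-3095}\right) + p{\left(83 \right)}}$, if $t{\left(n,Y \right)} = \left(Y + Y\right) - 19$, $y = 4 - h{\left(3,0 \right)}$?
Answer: $\frac{3246655}{10228091} \approx 0.31743$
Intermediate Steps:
$y = 1$ ($y = 4 - 3 = 1$)
$t{\left(n,Y \right)} = -19 + 2 Y$ ($t{\left(n,Y \right)} = 2 Y - 19 = -19 + 2 Y$)
$p{\left(z \right)} = 1$ ($p{\left(z \right)} = 1^{2} = 1$)
$\frac{1}{\left(\frac{2273}{1049} + \frac{t{\left(42,35 \right)}}{-3095}\right) + p{\left(83 \right)}} = \frac{1}{\left(\frac{2273}{1049} + \frac{-19 + 2 \cdot 35}{-3095}\right) + 1} = \frac{1}{\left(2273 \cdot \frac{1}{1049} + \left(-19 + 70\right) \left(- \frac{1}{3095}\right)\right) + 1} = \frac{1}{\left(\frac{2273}{1049} + 51 \left(- \frac{1}{3095}\right)\right) + 1} = \frac{1}{\left(\frac{2273}{1049} - \frac{51}{3095}\right) + 1} = \frac{1}{\frac{6981436}{3246655} + 1} = \frac{1}{\frac{10228091}{3246655}} = \frac{3246655}{10228091}$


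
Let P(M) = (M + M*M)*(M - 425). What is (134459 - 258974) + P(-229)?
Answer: -34271163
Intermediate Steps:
P(M) = (-425 + M)*(M + M**2) (P(M) = (M + M**2)*(-425 + M) = (-425 + M)*(M + M**2))
(134459 - 258974) + P(-229) = (134459 - 258974) - 229*(-425 + (-229)**2 - 424*(-229)) = -124515 - 229*(-425 + 52441 + 97096) = -124515 - 229*149112 = -124515 - 34146648 = -34271163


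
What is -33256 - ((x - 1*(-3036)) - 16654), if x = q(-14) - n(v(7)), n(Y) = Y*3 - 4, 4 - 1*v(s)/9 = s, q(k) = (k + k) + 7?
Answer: -19702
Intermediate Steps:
q(k) = 7 + 2*k (q(k) = 2*k + 7 = 7 + 2*k)
v(s) = 36 - 9*s
n(Y) = -4 + 3*Y (n(Y) = 3*Y - 4 = -4 + 3*Y)
x = 64 (x = (7 + 2*(-14)) - (-4 + 3*(36 - 9*7)) = (7 - 28) - (-4 + 3*(36 - 63)) = -21 - (-4 + 3*(-27)) = -21 - (-4 - 81) = -21 - 1*(-85) = -21 + 85 = 64)
-33256 - ((x - 1*(-3036)) - 16654) = -33256 - ((64 - 1*(-3036)) - 16654) = -33256 - ((64 + 3036) - 16654) = -33256 - (3100 - 16654) = -33256 - 1*(-13554) = -33256 + 13554 = -19702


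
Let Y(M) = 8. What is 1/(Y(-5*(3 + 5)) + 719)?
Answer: 1/727 ≈ 0.0013755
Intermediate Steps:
1/(Y(-5*(3 + 5)) + 719) = 1/(8 + 719) = 1/727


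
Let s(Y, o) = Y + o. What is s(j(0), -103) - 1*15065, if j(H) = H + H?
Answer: -15168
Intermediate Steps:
j(H) = 2*H
s(j(0), -103) - 1*15065 = (2*0 - 103) - 1*15065 = (0 - 103) - 15065 = -103 - 15065 = -15168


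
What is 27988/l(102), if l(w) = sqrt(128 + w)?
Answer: 13994*sqrt(230)/115 ≈ 1845.5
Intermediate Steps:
27988/l(102) = 27988/(sqrt(128 + 102)) = 27988/(sqrt(230)) = 27988*(sqrt(230)/230) = 13994*sqrt(230)/115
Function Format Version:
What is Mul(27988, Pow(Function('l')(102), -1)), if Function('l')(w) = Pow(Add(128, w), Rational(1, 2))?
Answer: Mul(Rational(13994, 115), Pow(230, Rational(1, 2))) ≈ 1845.5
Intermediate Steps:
Mul(27988, Pow(Function('l')(102), -1)) = Mul(27988, Pow(Pow(Add(128, 102), Rational(1, 2)), -1)) = Mul(27988, Pow(Pow(230, Rational(1, 2)), -1)) = Mul(27988, Mul(Rational(1, 230), Pow(230, Rational(1, 2)))) = Mul(Rational(13994, 115), Pow(230, Rational(1, 2)))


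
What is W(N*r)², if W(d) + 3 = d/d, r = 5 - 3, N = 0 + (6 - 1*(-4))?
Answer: 4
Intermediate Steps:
N = 10 (N = 0 + (6 + 4) = 0 + 10 = 10)
r = 2
W(d) = -2 (W(d) = -3 + d/d = -3 + 1 = -2)
W(N*r)² = (-2)² = 4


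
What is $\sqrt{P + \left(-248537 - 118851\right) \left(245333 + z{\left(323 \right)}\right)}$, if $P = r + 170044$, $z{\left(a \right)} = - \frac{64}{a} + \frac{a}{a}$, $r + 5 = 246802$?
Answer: $\frac{i \sqrt{9403410426856343}}{323} \approx 3.0022 \cdot 10^{5} i$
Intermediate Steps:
$r = 246797$ ($r = -5 + 246802 = 246797$)
$z{\left(a \right)} = 1 - \frac{64}{a}$ ($z{\left(a \right)} = - \frac{64}{a} + 1 = 1 - \frac{64}{a}$)
$P = 416841$ ($P = 246797 + 170044 = 416841$)
$\sqrt{P + \left(-248537 - 118851\right) \left(245333 + z{\left(323 \right)}\right)} = \sqrt{416841 + \left(-248537 - 118851\right) \left(245333 + \frac{-64 + 323}{323}\right)} = \sqrt{416841 - 367388 \left(245333 + \frac{1}{323} \cdot 259\right)} = \sqrt{416841 - 367388 \left(245333 + \frac{259}{323}\right)} = \sqrt{416841 - \frac{29112860419384}{323}} = \sqrt{- \frac{29112725779741}{323}} = \frac{i \sqrt{9403410426856343}}{323}$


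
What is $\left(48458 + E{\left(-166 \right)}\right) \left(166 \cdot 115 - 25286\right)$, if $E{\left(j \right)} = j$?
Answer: $-299217232$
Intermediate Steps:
$\left(48458 + E{\left(-166 \right)}\right) \left(166 \cdot 115 - 25286\right) = \left(48458 - 166\right) \left(166 \cdot 115 - 25286\right) = 48292 \left(19090 - 25286\right) = 48292 \left(-6196\right) = -299217232$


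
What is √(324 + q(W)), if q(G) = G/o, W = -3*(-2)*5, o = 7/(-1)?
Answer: √15666/7 ≈ 17.881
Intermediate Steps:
o = -7 (o = 7*(-1) = -7)
W = 30 (W = 6*5 = 30)
q(G) = -G/7 (q(G) = G/(-7) = G*(-⅐) = -G/7)
√(324 + q(W)) = √(324 - ⅐*30) = √(324 - 30/7) = √(2238/7) = √15666/7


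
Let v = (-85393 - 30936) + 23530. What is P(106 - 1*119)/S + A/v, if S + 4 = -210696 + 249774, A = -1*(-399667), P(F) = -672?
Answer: -1119924949/259002009 ≈ -4.3240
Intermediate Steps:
v = -92799 (v = -116329 + 23530 = -92799)
A = 399667
S = 39074 (S = -4 + (-210696 + 249774) = -4 + 39078 = 39074)
P(106 - 1*119)/S + A/v = -672/39074 + 399667/(-92799) = -672*1/39074 + 399667*(-1/92799) = -48/2791 - 399667/92799 = -1119924949/259002009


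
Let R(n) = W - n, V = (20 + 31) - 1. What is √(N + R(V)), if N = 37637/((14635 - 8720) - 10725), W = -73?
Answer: I*√3026774270/4810 ≈ 11.438*I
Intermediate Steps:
V = 50 (V = 51 - 1 = 50)
R(n) = -73 - n
N = -37637/4810 (N = 37637/(5915 - 10725) = 37637/(-4810) = 37637*(-1/4810) = -37637/4810 ≈ -7.8247)
√(N + R(V)) = √(-37637/4810 + (-73 - 1*50)) = √(-37637/4810 + (-73 - 50)) = √(-37637/4810 - 123) = √(-629267/4810) = I*√3026774270/4810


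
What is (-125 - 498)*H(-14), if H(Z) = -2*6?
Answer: 7476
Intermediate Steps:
H(Z) = -12
(-125 - 498)*H(-14) = (-125 - 498)*(-12) = -623*(-12) = 7476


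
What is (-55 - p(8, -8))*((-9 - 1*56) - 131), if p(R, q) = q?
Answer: 9212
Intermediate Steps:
(-55 - p(8, -8))*((-9 - 1*56) - 131) = (-55 - 1*(-8))*((-9 - 1*56) - 131) = (-55 + 8)*((-9 - 56) - 131) = -47*(-65 - 131) = -47*(-196) = 9212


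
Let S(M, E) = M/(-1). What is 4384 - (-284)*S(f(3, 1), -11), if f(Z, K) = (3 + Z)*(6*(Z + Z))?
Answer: -56960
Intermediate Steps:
f(Z, K) = 12*Z*(3 + Z) (f(Z, K) = (3 + Z)*(6*(2*Z)) = (3 + Z)*(12*Z) = 12*Z*(3 + Z))
S(M, E) = -M (S(M, E) = M*(-1) = -M)
4384 - (-284)*S(f(3, 1), -11) = 4384 - (-284)*(-12*3*(3 + 3)) = 4384 - (-284)*(-12*3*6) = 4384 - (-284)*(-1*216) = 4384 - (-284)*(-216) = 4384 - 1*61344 = 4384 - 61344 = -56960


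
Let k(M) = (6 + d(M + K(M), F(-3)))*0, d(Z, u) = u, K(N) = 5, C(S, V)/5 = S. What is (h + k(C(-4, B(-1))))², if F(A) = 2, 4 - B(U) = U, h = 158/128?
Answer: 6241/4096 ≈ 1.5237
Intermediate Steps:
h = 79/64 (h = 158*(1/128) = 79/64 ≈ 1.2344)
B(U) = 4 - U
C(S, V) = 5*S
k(M) = 0 (k(M) = (6 + 2)*0 = 8*0 = 0)
(h + k(C(-4, B(-1))))² = (79/64 + 0)² = (79/64)² = 6241/4096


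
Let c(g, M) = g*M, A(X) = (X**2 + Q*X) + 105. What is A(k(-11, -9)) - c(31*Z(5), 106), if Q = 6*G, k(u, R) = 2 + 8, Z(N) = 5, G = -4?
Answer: -16465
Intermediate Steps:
k(u, R) = 10
Q = -24 (Q = 6*(-4) = -24)
A(X) = 105 + X**2 - 24*X (A(X) = (X**2 - 24*X) + 105 = 105 + X**2 - 24*X)
c(g, M) = M*g
A(k(-11, -9)) - c(31*Z(5), 106) = (105 + 10**2 - 24*10) - 106*31*5 = (105 + 100 - 240) - 106*155 = -35 - 1*16430 = -35 - 16430 = -16465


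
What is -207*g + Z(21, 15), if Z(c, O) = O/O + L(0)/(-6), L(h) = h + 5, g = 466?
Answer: -578771/6 ≈ -96462.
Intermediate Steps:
L(h) = 5 + h
Z(c, O) = ⅙ (Z(c, O) = O/O + (5 + 0)/(-6) = 1 + 5*(-⅙) = 1 - ⅚ = ⅙)
-207*g + Z(21, 15) = -207*466 + ⅙ = -96462 + ⅙ = -578771/6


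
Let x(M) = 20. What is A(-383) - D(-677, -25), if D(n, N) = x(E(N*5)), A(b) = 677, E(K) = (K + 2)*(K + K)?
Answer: 657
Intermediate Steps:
E(K) = 2*K*(2 + K) (E(K) = (2 + K)*(2*K) = 2*K*(2 + K))
D(n, N) = 20
A(-383) - D(-677, -25) = 677 - 1*20 = 677 - 20 = 657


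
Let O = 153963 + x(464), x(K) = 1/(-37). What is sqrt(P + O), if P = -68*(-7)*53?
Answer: 3*sqrt(27256938)/37 ≈ 423.31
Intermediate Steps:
x(K) = -1/37
O = 5696630/37 (O = 153963 - 1/37 = 5696630/37 ≈ 1.5396e+5)
P = 25228 (P = 476*53 = 25228)
sqrt(P + O) = sqrt(25228 + 5696630/37) = sqrt(6630066/37) = 3*sqrt(27256938)/37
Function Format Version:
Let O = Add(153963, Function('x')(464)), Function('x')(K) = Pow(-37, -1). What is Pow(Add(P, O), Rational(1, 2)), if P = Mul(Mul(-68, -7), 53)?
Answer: Mul(Rational(3, 37), Pow(27256938, Rational(1, 2))) ≈ 423.31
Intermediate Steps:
Function('x')(K) = Rational(-1, 37)
O = Rational(5696630, 37) (O = Add(153963, Rational(-1, 37)) = Rational(5696630, 37) ≈ 1.5396e+5)
P = 25228 (P = Mul(476, 53) = 25228)
Pow(Add(P, O), Rational(1, 2)) = Pow(Add(25228, Rational(5696630, 37)), Rational(1, 2)) = Pow(Rational(6630066, 37), Rational(1, 2)) = Mul(Rational(3, 37), Pow(27256938, Rational(1, 2)))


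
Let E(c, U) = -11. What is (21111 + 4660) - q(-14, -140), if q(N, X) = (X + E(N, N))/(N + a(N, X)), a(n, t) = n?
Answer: 721437/28 ≈ 25766.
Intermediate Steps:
q(N, X) = (-11 + X)/(2*N) (q(N, X) = (X - 11)/(N + N) = (-11 + X)/((2*N)) = (-11 + X)*(1/(2*N)) = (-11 + X)/(2*N))
(21111 + 4660) - q(-14, -140) = (21111 + 4660) - (-11 - 140)/(2*(-14)) = 25771 - (-1)*(-151)/(2*14) = 25771 - 1*151/28 = 25771 - 151/28 = 721437/28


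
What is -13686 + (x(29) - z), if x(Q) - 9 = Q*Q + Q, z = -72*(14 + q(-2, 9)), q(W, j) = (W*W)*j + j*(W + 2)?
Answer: -9207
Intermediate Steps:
q(W, j) = j*W² + j*(2 + W) (q(W, j) = W²*j + j*(2 + W) = j*W² + j*(2 + W))
z = -3600 (z = -72*(14 + 9*(2 - 2 + (-2)²)) = -72*(14 + 9*(2 - 2 + 4)) = -72*(14 + 9*4) = -72*(14 + 36) = -72*50 = -3600)
x(Q) = 9 + Q + Q² (x(Q) = 9 + (Q*Q + Q) = 9 + (Q² + Q) = 9 + (Q + Q²) = 9 + Q + Q²)
-13686 + (x(29) - z) = -13686 + ((9 + 29 + 29²) - 1*(-3600)) = -13686 + ((9 + 29 + 841) + 3600) = -13686 + (879 + 3600) = -13686 + 4479 = -9207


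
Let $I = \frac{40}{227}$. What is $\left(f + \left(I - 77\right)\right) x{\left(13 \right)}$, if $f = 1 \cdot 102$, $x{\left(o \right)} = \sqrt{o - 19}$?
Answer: $\frac{5715 i \sqrt{6}}{227} \approx 61.669 i$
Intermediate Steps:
$x{\left(o \right)} = \sqrt{-19 + o}$
$f = 102$
$I = \frac{40}{227}$ ($I = 40 \cdot \frac{1}{227} = \frac{40}{227} \approx 0.17621$)
$\left(f + \left(I - 77\right)\right) x{\left(13 \right)} = \left(102 + \left(\frac{40}{227} - 77\right)\right) \sqrt{-19 + 13} = \left(102 - \frac{17439}{227}\right) \sqrt{-6} = \frac{5715 i \sqrt{6}}{227}$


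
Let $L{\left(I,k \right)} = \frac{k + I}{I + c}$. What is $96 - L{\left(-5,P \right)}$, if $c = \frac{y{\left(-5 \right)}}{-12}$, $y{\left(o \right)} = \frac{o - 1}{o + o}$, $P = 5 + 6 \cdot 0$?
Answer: $96$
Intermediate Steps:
$P = 5$ ($P = 5 + 0 = 5$)
$y{\left(o \right)} = \frac{-1 + o}{2 o}$
$c = - \frac{1}{20}$ ($c = \frac{\frac{1}{2} \frac{1}{-5} \left(-1 - 5\right)}{-12} = \frac{1}{2} \left(- \frac{1}{5}\right) \left(-6\right) \left(- \frac{1}{12}\right) = \frac{3}{5} \left(- \frac{1}{12}\right) = - \frac{1}{20} \approx -0.05$)
$L{\left(I,k \right)} = \frac{I + k}{- \frac{1}{20} + I}$ ($L{\left(I,k \right)} = \frac{k + I}{I - \frac{1}{20}} = \frac{I + k}{- \frac{1}{20} + I}$)
$96 - L{\left(-5,P \right)} = 96 - \frac{20 \left(-5 + 5\right)}{-1 + 20 \left(-5\right)} = 96 - 20 \frac{1}{-1 - 100} \cdot 0 = 96 - 20 \frac{1}{-101} \cdot 0 = 96 - 20 \left(- \frac{1}{101}\right) 0 = 96 - 0 = 96 + 0 = 96$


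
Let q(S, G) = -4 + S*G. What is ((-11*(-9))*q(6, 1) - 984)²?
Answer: 617796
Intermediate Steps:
q(S, G) = -4 + G*S
((-11*(-9))*q(6, 1) - 984)² = ((-11*(-9))*(-4 + 1*6) - 984)² = (99*(-4 + 6) - 984)² = (99*2 - 984)² = (198 - 984)² = (-786)² = 617796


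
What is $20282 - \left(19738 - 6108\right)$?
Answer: $6652$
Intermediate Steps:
$20282 - \left(19738 - 6108\right) = 20282 - 13630 = 6652$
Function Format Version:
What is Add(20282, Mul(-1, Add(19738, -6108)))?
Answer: 6652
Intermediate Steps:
Add(20282, Mul(-1, Add(19738, -6108))) = Add(20282, Mul(-1, 13630)) = Add(20282, -13630) = 6652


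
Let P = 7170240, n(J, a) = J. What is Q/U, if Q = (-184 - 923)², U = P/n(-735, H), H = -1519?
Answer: -8578143/68288 ≈ -125.62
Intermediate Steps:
U = -68288/7 (U = 7170240/(-735) = 7170240*(-1/735) = -68288/7 ≈ -9755.4)
Q = 1225449 (Q = (-1107)² = 1225449)
Q/U = 1225449/(-68288/7) = 1225449*(-7/68288) = -8578143/68288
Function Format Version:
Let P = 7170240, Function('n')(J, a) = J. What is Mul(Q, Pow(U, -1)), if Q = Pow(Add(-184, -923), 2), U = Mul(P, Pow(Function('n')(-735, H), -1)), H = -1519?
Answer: Rational(-8578143, 68288) ≈ -125.62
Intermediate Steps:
U = Rational(-68288, 7) (U = Mul(7170240, Pow(-735, -1)) = Mul(7170240, Rational(-1, 735)) = Rational(-68288, 7) ≈ -9755.4)
Q = 1225449 (Q = Pow(-1107, 2) = 1225449)
Mul(Q, Pow(U, -1)) = Mul(1225449, Pow(Rational(-68288, 7), -1)) = Mul(1225449, Rational(-7, 68288)) = Rational(-8578143, 68288)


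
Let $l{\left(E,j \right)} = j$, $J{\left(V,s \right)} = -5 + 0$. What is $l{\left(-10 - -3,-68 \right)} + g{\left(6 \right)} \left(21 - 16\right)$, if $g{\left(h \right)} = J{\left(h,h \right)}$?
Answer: $-93$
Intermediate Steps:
$J{\left(V,s \right)} = -5$
$g{\left(h \right)} = -5$
$l{\left(-10 - -3,-68 \right)} + g{\left(6 \right)} \left(21 - 16\right) = -68 - 5 \left(21 - 16\right) = -68 - 25 = -93$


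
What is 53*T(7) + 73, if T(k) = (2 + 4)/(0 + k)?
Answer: 829/7 ≈ 118.43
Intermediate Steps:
T(k) = 6/k
53*T(7) + 73 = 53*(6/7) + 73 = 318/7 + 73 = 829/7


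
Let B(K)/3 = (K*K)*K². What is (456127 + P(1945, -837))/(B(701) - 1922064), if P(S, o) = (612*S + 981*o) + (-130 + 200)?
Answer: 75040/65856627849 ≈ 1.1394e-6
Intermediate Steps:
P(S, o) = 70 + 612*S + 981*o (P(S, o) = (612*S + 981*o) + 70 = 70 + 612*S + 981*o)
B(K) = 3*K⁴ (B(K) = 3*((K*K)*K²) = 3*(K²*K²) = 3*K⁴)
(456127 + P(1945, -837))/(B(701) - 1922064) = (456127 + (70 + 612*1945 + 981*(-837)))/(3*701⁴ - 1922064) = (456127 + (70 + 1190340 - 821097))/(3*241474942801 - 1922064) = (456127 + 369313)/(724424828403 - 1922064) = 825440/724422906339 = 825440*(1/724422906339) = 75040/65856627849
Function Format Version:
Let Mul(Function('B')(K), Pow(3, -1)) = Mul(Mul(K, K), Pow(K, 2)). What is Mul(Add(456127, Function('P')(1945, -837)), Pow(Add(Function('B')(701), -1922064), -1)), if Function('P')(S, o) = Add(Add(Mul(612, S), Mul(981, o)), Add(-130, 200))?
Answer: Rational(75040, 65856627849) ≈ 1.1394e-6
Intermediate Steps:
Function('P')(S, o) = Add(70, Mul(612, S), Mul(981, o)) (Function('P')(S, o) = Add(Add(Mul(612, S), Mul(981, o)), 70) = Add(70, Mul(612, S), Mul(981, o)))
Function('B')(K) = Mul(3, Pow(K, 4)) (Function('B')(K) = Mul(3, Mul(Mul(K, K), Pow(K, 2))) = Mul(3, Mul(Pow(K, 2), Pow(K, 2))) = Mul(3, Pow(K, 4)))
Mul(Add(456127, Function('P')(1945, -837)), Pow(Add(Function('B')(701), -1922064), -1)) = Mul(Add(456127, Add(70, Mul(612, 1945), Mul(981, -837))), Pow(Add(Mul(3, Pow(701, 4)), -1922064), -1)) = Mul(Add(456127, Add(70, 1190340, -821097)), Pow(Add(Mul(3, 241474942801), -1922064), -1)) = Mul(Add(456127, 369313), Pow(Add(724424828403, -1922064), -1)) = Mul(825440, Pow(724422906339, -1)) = Mul(825440, Rational(1, 724422906339)) = Rational(75040, 65856627849)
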